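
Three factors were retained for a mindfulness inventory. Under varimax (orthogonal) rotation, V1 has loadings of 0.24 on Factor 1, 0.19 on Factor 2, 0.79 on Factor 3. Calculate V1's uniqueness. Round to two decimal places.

0.28

h² = 0.24² + 0.19² + 0.79² = 0.0576 + 0.0361 + 0.6241 = 0.7178
Uniqueness u² = 1 − h² = 1 − 0.7178 = 0.2822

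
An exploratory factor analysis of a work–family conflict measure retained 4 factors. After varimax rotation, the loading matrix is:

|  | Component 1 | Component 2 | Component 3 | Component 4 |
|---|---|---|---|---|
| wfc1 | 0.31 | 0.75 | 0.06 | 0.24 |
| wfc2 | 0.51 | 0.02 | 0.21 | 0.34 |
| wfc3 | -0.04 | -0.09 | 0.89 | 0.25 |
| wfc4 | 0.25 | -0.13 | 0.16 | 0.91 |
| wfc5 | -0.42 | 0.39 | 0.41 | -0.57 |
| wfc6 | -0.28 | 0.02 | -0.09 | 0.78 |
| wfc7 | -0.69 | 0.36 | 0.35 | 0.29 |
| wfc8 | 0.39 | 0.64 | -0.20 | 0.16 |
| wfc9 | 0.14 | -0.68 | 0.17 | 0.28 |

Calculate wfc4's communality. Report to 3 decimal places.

h² = 0.25² + (-0.13)² + 0.16² + 0.91² = 0.0625 + 0.0169 + 0.0256 + 0.8281 = 0.9331

0.933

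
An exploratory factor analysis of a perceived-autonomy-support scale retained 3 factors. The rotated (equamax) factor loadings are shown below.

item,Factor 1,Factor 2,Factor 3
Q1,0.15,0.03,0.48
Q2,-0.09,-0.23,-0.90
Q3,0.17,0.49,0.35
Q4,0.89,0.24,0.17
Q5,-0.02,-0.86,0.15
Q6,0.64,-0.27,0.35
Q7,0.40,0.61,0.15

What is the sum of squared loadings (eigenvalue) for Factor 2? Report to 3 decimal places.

SS loadings for Factor 2 = 0.03² + (-0.23)² + 0.49² + 0.24² + (-0.86)² + (-0.27)² + 0.61² = 0.0009 + 0.0529 + 0.2401 + 0.0576 + 0.7396 + 0.0729 + 0.3721 = 1.5361

1.536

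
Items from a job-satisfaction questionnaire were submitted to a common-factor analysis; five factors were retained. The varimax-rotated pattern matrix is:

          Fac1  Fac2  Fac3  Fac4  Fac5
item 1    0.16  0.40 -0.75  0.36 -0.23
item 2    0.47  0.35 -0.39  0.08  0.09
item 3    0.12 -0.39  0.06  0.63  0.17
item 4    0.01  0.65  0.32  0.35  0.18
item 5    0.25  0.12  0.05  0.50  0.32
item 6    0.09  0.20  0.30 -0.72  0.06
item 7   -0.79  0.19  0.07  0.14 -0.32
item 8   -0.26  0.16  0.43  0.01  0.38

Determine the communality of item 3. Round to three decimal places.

h² = 0.12² + (-0.39)² + 0.06² + 0.63² + 0.17² = 0.0144 + 0.1521 + 0.0036 + 0.3969 + 0.0289 = 0.5959

0.596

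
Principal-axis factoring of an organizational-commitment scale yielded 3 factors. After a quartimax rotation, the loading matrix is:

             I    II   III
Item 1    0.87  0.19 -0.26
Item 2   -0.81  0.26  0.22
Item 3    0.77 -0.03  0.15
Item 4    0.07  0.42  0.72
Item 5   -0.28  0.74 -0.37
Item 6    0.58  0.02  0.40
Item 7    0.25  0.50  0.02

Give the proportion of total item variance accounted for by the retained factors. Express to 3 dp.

Communalities: 0.8606, 0.7721, 0.6163, 0.6997, 0.7629, 0.4968, 0.3129; Σh² = 4.5213.
Total variance with 7 standardized items is 7, so the solution explains 4.5213/7 = 0.6459.

0.646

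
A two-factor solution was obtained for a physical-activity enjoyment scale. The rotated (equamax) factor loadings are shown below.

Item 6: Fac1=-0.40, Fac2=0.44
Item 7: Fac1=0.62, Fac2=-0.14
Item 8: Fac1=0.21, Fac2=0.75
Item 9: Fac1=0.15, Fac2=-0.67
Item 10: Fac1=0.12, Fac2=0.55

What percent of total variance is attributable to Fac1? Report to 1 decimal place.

SS loadings for Fac1 = (-0.40)² + 0.62² + 0.21² + 0.15² + 0.12² = 0.6254
With 5 standardized items, total variance = 5. Proportion = 0.6254/5 = 0.1251 → 12.51%.

12.5%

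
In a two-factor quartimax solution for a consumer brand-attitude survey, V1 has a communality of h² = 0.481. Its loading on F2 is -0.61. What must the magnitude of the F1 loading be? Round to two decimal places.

0.33

Under orthogonal rotation h² = Σλ², so λ_F1² = h² − (0.3721) = 0.481 − 0.3721 = 0.1089.
|λ| = √0.1089 = 0.3300.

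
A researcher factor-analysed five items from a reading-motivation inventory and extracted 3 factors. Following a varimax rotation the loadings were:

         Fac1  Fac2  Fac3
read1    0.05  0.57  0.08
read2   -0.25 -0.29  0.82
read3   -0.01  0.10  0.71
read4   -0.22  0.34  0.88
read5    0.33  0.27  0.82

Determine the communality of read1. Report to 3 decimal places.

0.334

h² = 0.05² + 0.57² + 0.08² = 0.0025 + 0.3249 + 0.0064 = 0.3338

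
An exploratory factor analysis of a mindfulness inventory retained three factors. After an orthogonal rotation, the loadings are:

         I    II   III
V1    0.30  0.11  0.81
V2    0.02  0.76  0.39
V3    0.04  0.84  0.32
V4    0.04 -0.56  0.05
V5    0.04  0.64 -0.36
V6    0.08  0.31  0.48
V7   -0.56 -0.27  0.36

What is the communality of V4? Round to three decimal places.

h² = 0.04² + (-0.56)² + 0.05² = 0.0016 + 0.3136 + 0.0025 = 0.3177

0.318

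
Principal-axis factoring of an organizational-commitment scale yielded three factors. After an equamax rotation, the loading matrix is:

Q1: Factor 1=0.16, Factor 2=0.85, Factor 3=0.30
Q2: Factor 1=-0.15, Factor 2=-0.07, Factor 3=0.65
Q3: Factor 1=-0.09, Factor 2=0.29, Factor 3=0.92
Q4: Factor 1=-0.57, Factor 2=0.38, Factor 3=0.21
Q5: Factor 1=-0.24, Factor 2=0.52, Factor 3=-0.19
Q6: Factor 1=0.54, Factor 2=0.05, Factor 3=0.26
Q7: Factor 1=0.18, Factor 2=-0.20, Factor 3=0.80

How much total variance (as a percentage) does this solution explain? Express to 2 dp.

Communalities: 0.8381, 0.4499, 0.9386, 0.5134, 0.3641, 0.3617, 0.7124; Σh² = 4.1782.
Total variance with 7 standardized items is 7, so the solution explains 4.1782/7 = 0.5969 = 59.69%.

59.69%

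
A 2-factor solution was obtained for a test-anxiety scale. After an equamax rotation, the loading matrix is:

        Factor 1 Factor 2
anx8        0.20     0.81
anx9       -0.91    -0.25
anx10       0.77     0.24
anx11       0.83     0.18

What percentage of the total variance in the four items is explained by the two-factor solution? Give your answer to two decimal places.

73.96%

SS loadings by factor: 2.1499, 0.8086; total = 2.9585.
Total variance with 4 standardized items is 4, so the solution explains 2.9585/4 = 0.7396 = 73.96%.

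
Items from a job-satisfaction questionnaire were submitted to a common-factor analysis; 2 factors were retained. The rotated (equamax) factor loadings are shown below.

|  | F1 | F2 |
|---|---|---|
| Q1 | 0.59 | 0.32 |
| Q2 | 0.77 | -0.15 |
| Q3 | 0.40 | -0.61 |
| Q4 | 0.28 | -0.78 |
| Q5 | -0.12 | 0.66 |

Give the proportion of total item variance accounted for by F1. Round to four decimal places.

0.2388

SS loadings for F1 = 0.59² + 0.77² + 0.40² + 0.28² + (-0.12)² = 1.1938
Proportion of variance = 1.1938 / 5 = 0.2388.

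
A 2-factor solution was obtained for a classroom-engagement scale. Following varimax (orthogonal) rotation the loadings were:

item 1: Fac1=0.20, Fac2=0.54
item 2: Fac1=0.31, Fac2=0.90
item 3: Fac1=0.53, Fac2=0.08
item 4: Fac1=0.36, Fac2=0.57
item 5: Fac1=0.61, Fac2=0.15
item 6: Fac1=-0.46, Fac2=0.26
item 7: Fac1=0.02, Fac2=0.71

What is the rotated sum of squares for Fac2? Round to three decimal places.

2.027

SS loadings for Fac2 = 0.54² + 0.90² + 0.08² + 0.57² + 0.15² + 0.26² + 0.71² = 0.2916 + 0.8100 + 0.0064 + 0.3249 + 0.0225 + 0.0676 + 0.5041 = 2.0271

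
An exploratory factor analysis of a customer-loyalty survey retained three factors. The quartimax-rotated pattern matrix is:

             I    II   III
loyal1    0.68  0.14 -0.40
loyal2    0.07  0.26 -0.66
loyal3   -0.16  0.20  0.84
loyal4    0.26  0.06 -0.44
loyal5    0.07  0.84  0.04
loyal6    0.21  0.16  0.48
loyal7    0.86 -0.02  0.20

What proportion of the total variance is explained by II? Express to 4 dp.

SS loadings for II = 0.14² + 0.26² + 0.20² + 0.06² + 0.84² + 0.16² + (-0.02)² = 0.8624
Proportion of variance = 0.8624 / 7 = 0.1232.

0.1232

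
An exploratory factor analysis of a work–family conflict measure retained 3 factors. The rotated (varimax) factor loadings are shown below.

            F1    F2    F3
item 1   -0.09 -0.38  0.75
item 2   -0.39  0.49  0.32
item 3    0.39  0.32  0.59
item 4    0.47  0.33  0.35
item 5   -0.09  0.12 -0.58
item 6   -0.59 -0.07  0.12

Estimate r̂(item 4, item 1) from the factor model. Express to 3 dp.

0.095

r̂ = Σ λ_i·λ_j across factors = (0.47)(-0.09) + (0.33)(-0.38) + (0.35)(0.75)
  = -0.0423 -0.1254 +0.2625 = 0.0948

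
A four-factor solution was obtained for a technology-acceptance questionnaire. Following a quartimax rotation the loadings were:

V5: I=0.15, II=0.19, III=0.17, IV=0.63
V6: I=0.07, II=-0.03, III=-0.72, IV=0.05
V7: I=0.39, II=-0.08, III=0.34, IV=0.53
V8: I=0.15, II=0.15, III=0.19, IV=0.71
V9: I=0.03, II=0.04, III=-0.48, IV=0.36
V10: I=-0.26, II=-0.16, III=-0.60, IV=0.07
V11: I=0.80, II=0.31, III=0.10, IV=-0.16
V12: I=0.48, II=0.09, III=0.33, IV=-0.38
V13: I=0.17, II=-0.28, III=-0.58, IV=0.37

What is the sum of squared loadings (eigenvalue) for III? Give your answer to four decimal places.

1.7447

SS loadings for III = 0.17² + (-0.72)² + 0.34² + 0.19² + (-0.48)² + (-0.60)² + 0.10² + 0.33² + (-0.58)² = 0.0289 + 0.5184 + 0.1156 + 0.0361 + 0.2304 + 0.3600 + 0.0100 + 0.1089 + 0.3364 = 1.7447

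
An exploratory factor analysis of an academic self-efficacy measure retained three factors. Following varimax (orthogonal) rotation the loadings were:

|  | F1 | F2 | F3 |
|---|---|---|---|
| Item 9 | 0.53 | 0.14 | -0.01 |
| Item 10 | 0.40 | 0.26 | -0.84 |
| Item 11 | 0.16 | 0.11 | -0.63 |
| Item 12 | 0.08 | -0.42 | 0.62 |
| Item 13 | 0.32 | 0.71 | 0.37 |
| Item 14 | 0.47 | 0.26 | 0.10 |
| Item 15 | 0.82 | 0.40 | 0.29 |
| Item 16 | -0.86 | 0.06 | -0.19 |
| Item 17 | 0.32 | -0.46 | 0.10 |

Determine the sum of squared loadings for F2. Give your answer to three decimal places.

1.223

SS loadings for F2 = 0.14² + 0.26² + 0.11² + (-0.42)² + 0.71² + 0.26² + 0.40² + 0.06² + (-0.46)² = 0.0196 + 0.0676 + 0.0121 + 0.1764 + 0.5041 + 0.0676 + 0.1600 + 0.0036 + 0.2116 = 1.2226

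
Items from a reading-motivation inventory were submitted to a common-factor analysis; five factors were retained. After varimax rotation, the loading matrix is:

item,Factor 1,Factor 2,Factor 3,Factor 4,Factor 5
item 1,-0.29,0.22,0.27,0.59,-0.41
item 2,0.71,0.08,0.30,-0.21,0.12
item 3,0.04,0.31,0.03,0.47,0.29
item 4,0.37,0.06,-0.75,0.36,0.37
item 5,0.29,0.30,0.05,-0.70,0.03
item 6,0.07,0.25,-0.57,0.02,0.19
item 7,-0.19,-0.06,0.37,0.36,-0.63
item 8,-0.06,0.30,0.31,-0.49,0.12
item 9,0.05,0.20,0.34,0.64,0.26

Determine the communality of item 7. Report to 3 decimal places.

0.703

h² = (-0.19)² + (-0.06)² + 0.37² + 0.36² + (-0.63)² = 0.0361 + 0.0036 + 0.1369 + 0.1296 + 0.3969 = 0.7031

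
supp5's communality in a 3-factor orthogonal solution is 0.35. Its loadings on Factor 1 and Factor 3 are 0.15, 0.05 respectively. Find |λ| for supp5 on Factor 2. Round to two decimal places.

0.57

Under orthogonal rotation h² = Σλ², so λ_Factor 2² = h² − (0.0250) = 0.35 − 0.0250 = 0.3250.
|λ| = √0.3250 = 0.5701.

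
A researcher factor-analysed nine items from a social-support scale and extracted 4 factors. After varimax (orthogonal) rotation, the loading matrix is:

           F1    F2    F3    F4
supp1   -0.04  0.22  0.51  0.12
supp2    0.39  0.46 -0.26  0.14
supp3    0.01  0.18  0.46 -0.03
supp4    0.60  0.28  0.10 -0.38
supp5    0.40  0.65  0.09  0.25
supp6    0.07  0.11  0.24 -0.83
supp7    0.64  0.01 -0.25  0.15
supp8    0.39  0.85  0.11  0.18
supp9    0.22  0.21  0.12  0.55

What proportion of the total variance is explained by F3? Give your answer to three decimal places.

0.078

SS loadings for F3 = 0.51² + (-0.26)² + 0.46² + 0.10² + 0.09² + 0.24² + (-0.25)² + 0.11² + 0.12² = 0.7040
Proportion of variance = 0.7040 / 9 = 0.0782.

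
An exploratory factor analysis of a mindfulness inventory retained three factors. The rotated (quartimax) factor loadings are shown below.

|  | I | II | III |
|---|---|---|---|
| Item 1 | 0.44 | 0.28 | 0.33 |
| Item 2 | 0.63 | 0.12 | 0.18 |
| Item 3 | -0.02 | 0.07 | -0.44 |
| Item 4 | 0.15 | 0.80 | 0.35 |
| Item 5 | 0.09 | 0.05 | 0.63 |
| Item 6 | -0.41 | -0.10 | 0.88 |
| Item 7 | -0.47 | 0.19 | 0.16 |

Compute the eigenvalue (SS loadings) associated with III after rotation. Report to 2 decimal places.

1.65

SS loadings for III = 0.33² + 0.18² + (-0.44)² + 0.35² + 0.63² + 0.88² + 0.16² = 0.1089 + 0.0324 + 0.1936 + 0.1225 + 0.3969 + 0.7744 + 0.0256 = 1.6543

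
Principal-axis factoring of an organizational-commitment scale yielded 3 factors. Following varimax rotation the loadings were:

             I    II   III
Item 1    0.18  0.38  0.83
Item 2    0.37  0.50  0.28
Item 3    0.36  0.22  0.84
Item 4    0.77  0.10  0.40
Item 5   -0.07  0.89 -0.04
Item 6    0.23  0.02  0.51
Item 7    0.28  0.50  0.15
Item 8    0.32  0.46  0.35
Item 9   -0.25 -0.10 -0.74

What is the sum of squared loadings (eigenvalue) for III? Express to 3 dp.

2.587

SS loadings for III = 0.83² + 0.28² + 0.84² + 0.40² + (-0.04)² + 0.51² + 0.15² + 0.35² + (-0.74)² = 0.6889 + 0.0784 + 0.7056 + 0.1600 + 0.0016 + 0.2601 + 0.0225 + 0.1225 + 0.5476 = 2.5872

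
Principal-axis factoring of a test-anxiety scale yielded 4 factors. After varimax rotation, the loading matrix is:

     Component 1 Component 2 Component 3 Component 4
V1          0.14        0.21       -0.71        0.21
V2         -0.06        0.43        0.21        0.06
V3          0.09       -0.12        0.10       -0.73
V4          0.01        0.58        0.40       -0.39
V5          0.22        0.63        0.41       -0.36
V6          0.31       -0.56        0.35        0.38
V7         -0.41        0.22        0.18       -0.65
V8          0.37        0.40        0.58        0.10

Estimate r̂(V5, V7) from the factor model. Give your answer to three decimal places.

0.356

r̂ = Σ λ_i·λ_j across factors = (0.22)(-0.41) + (0.63)(0.22) + (0.41)(0.18) + (-0.36)(-0.65)
  = -0.0902 +0.1386 +0.0738 +0.2340 = 0.3562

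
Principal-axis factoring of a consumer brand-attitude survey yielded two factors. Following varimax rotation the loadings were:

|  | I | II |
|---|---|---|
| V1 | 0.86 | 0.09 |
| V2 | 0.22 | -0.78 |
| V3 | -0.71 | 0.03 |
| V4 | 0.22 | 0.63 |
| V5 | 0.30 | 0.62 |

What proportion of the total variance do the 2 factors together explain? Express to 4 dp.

SS loadings by factor: 1.4305, 1.3987; total = 2.8292.
Total variance with 5 standardized items is 5, so the solution explains 2.8292/5 = 0.5658.

0.5658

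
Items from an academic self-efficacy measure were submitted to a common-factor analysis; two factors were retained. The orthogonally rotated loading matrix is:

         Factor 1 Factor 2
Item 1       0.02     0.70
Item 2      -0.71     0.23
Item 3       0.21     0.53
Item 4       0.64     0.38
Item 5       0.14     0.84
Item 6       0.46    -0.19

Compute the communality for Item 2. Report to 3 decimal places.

0.557

h² = (-0.71)² + 0.23² = 0.5041 + 0.0529 = 0.5570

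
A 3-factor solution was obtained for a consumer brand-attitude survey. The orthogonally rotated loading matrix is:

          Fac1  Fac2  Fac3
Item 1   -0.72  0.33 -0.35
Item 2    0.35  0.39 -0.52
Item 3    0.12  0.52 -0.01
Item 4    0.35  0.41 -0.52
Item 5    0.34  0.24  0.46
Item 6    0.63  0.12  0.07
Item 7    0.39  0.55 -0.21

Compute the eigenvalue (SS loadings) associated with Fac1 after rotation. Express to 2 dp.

SS loadings for Fac1 = (-0.72)² + 0.35² + 0.12² + 0.35² + 0.34² + 0.63² + 0.39² = 0.5184 + 0.1225 + 0.0144 + 0.1225 + 0.1156 + 0.3969 + 0.1521 = 1.4424

1.44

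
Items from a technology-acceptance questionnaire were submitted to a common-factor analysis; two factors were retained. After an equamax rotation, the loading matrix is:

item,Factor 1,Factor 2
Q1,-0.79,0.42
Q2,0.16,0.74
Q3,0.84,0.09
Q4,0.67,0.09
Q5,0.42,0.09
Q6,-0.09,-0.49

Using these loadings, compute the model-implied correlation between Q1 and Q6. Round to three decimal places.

-0.135

r̂ = Σ λ_i·λ_j across factors = (-0.79)(-0.09) + (0.42)(-0.49)
  = +0.0711 -0.2058 = -0.1347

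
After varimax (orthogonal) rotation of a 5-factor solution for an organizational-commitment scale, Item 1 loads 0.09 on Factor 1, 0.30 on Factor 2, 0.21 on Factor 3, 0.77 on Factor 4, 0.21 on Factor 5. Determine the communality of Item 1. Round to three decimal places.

h² = 0.09² + 0.30² + 0.21² + 0.77² + 0.21² = 0.0081 + 0.0900 + 0.0441 + 0.5929 + 0.0441 = 0.7792

0.779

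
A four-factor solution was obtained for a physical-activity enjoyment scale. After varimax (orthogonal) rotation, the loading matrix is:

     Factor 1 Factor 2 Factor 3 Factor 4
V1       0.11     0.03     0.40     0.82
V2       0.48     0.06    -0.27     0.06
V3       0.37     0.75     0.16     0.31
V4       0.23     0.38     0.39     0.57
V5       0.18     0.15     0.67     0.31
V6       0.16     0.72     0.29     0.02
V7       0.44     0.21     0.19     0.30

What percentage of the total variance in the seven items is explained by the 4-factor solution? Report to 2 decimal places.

SS loadings by factor: 0.6839, 1.2964, 0.9797, 1.2835; total = 4.2435.
Total variance with 7 standardized items is 7, so the solution explains 4.2435/7 = 0.6062 = 60.62%.

60.62%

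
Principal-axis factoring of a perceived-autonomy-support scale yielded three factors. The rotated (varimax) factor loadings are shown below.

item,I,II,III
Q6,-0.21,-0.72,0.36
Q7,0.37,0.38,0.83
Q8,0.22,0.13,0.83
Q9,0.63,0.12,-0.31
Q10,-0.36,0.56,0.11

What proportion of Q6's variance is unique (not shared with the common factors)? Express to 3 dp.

0.308

h² = (-0.21)² + (-0.72)² + 0.36² = 0.0441 + 0.5184 + 0.1296 = 0.6921
Uniqueness u² = 1 − h² = 1 − 0.6921 = 0.3079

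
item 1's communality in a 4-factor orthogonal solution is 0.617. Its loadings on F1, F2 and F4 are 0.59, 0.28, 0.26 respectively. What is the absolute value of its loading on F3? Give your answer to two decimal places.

Under orthogonal rotation h² = Σλ², so λ_F3² = h² − (0.4941) = 0.617 − 0.4941 = 0.1229.
|λ| = √0.1229 = 0.3506.

0.35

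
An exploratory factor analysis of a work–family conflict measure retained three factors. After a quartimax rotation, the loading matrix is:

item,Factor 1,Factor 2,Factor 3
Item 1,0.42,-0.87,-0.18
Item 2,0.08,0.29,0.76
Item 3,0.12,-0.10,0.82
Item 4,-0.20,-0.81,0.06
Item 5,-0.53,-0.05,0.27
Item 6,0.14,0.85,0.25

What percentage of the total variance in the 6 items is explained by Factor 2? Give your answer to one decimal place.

SS loadings for Factor 2 = (-0.87)² + 0.29² + (-0.10)² + (-0.81)² + (-0.05)² + 0.85² = 2.2321
With 6 standardized items, total variance = 6. Proportion = 2.2321/6 = 0.3720 → 37.20%.

37.2%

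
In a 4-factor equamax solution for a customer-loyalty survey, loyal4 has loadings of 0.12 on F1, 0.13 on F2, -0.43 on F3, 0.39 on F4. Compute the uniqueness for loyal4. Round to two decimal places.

0.63

h² = 0.12² + 0.13² + (-0.43)² + 0.39² = 0.0144 + 0.0169 + 0.1849 + 0.1521 = 0.3683
Uniqueness u² = 1 − h² = 1 − 0.3683 = 0.6317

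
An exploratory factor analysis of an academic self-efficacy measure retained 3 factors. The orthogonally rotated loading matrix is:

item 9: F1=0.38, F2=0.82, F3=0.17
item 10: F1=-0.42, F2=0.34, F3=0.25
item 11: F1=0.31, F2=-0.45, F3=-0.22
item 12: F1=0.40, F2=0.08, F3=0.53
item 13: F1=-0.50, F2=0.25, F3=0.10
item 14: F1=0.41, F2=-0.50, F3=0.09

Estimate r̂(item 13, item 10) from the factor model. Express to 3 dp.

0.320

r̂ = Σ λ_i·λ_j across factors = (-0.50)(-0.42) + (0.25)(0.34) + (0.10)(0.25)
  = +0.2100 +0.0850 +0.0250 = 0.3200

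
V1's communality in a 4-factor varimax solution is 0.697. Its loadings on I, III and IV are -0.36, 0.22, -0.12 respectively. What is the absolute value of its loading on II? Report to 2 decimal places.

0.71

Under orthogonal rotation h² = Σλ², so λ_II² = h² − (0.1924) = 0.697 − 0.1924 = 0.5046.
|λ| = √0.5046 = 0.7104.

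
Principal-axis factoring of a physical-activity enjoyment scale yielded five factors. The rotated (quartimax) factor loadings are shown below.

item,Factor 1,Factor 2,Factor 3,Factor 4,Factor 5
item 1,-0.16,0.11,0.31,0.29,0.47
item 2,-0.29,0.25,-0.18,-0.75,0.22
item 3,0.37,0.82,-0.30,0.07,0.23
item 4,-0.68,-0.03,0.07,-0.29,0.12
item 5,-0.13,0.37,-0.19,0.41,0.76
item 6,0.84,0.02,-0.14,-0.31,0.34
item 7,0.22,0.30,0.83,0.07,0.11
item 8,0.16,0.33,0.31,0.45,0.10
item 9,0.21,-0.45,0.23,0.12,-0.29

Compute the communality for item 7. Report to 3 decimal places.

h² = 0.22² + 0.30² + 0.83² + 0.07² + 0.11² = 0.0484 + 0.0900 + 0.6889 + 0.0049 + 0.0121 = 0.8443

0.844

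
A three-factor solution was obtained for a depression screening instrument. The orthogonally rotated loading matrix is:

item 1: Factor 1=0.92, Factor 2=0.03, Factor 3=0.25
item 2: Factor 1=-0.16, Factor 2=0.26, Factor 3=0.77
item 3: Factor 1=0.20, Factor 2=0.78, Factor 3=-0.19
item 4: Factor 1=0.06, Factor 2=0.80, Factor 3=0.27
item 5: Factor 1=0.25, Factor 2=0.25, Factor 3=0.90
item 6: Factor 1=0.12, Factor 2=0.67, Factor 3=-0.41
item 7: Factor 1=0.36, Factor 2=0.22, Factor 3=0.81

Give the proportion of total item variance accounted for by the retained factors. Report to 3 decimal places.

0.771

Communalities: 0.9098, 0.6861, 0.6845, 0.7165, 0.9350, 0.6314, 0.8341; Σh² = 5.3974.
Total variance with 7 standardized items is 7, so the solution explains 5.3974/7 = 0.7711.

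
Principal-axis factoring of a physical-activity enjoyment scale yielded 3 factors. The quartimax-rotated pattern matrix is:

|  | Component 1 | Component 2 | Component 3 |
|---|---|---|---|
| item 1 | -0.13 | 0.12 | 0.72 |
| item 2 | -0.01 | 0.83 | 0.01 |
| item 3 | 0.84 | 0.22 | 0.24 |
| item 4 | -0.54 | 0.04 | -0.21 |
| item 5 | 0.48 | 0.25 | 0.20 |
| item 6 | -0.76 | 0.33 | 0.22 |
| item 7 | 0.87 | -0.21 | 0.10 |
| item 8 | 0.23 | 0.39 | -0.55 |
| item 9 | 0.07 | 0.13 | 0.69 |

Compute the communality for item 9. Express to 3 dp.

0.498

h² = 0.07² + 0.13² + 0.69² = 0.0049 + 0.0169 + 0.4761 = 0.4979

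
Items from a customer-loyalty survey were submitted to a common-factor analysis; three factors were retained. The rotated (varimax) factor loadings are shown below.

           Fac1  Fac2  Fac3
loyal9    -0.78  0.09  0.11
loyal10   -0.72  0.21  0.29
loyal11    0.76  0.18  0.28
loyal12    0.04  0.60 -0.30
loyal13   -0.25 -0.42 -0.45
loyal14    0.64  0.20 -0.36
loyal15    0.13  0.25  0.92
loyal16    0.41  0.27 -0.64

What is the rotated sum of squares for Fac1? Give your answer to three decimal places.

SS loadings for Fac1 = (-0.78)² + (-0.72)² + 0.76² + 0.04² + (-0.25)² + 0.64² + 0.13² + 0.41² = 0.6084 + 0.5184 + 0.5776 + 0.0016 + 0.0625 + 0.4096 + 0.0169 + 0.1681 = 2.3631

2.363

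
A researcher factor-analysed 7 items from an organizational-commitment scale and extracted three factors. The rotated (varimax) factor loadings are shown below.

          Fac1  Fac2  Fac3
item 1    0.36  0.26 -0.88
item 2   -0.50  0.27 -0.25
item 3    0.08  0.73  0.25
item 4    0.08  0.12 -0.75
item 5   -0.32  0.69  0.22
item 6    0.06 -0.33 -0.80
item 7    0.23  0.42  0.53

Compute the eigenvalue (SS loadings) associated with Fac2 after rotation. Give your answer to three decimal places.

SS loadings for Fac2 = 0.26² + 0.27² + 0.73² + 0.12² + 0.69² + (-0.33)² + 0.42² = 0.0676 + 0.0729 + 0.5329 + 0.0144 + 0.4761 + 0.1089 + 0.1764 = 1.4492

1.449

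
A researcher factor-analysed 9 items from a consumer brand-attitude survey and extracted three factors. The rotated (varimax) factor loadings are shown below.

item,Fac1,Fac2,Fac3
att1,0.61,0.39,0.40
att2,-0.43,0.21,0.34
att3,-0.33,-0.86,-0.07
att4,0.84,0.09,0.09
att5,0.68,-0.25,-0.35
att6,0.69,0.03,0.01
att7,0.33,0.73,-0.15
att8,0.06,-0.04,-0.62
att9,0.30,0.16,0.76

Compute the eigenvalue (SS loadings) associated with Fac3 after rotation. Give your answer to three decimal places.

1.396

SS loadings for Fac3 = 0.40² + 0.34² + (-0.07)² + 0.09² + (-0.35)² + 0.01² + (-0.15)² + (-0.62)² + 0.76² = 0.1600 + 0.1156 + 0.0049 + 0.0081 + 0.1225 + 0.0001 + 0.0225 + 0.3844 + 0.5776 = 1.3957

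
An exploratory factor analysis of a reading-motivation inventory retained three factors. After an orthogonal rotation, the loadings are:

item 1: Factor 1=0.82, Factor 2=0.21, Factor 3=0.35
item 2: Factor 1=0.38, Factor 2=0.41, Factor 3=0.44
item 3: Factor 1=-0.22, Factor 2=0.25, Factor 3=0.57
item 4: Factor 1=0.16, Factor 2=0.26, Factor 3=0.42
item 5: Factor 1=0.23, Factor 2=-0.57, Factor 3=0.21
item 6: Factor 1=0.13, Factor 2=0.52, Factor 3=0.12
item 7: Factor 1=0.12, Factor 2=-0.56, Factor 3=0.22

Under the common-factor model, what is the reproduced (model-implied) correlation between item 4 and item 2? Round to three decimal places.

0.352

r̂ = Σ λ_i·λ_j across factors = (0.16)(0.38) + (0.26)(0.41) + (0.42)(0.44)
  = +0.0608 +0.1066 +0.1848 = 0.3522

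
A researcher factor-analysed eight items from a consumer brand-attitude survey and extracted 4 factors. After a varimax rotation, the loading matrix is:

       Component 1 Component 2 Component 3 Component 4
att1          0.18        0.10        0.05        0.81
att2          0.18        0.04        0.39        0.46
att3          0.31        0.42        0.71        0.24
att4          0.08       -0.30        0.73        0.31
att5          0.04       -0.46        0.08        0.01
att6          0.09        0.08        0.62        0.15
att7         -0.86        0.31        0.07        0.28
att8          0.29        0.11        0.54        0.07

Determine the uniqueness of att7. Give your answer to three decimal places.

0.081

h² = (-0.86)² + 0.31² + 0.07² + 0.28² = 0.7396 + 0.0961 + 0.0049 + 0.0784 = 0.9190
Uniqueness u² = 1 − h² = 1 − 0.9190 = 0.0810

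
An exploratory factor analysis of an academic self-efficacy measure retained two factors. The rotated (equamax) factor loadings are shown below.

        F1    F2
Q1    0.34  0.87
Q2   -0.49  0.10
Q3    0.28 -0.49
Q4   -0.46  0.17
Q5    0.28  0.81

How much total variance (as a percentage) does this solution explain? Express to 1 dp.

48.3%

SS loadings by factor: 0.7241, 1.6920; total = 2.4161.
Total variance with 5 standardized items is 5, so the solution explains 2.4161/5 = 0.4832 = 48.32%.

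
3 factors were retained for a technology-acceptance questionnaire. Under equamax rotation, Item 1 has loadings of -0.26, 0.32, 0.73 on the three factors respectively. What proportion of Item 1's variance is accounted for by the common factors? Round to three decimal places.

0.703

h² = (-0.26)² + 0.32² + 0.73² = 0.0676 + 0.1024 + 0.5329 = 0.7029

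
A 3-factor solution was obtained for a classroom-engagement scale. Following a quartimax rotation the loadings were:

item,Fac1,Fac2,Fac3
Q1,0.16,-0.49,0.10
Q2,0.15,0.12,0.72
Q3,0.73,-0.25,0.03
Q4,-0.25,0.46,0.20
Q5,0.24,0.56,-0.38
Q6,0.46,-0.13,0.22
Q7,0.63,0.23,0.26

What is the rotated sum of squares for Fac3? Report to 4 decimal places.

SS loadings for Fac3 = 0.10² + 0.72² + 0.03² + 0.20² + (-0.38)² + 0.22² + 0.26² = 0.0100 + 0.5184 + 0.0009 + 0.0400 + 0.1444 + 0.0484 + 0.0676 = 0.8297

0.8297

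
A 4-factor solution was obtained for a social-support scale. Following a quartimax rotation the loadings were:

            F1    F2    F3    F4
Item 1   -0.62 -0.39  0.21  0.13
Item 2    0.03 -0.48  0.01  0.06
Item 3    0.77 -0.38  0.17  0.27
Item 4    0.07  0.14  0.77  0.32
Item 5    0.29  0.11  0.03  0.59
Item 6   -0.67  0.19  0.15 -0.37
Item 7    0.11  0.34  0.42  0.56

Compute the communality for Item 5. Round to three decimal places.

h² = 0.29² + 0.11² + 0.03² + 0.59² = 0.0841 + 0.0121 + 0.0009 + 0.3481 = 0.4452

0.445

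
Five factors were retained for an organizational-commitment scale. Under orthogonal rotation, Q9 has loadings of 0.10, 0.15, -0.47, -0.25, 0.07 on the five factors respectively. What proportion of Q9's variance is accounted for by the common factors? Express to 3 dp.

0.321

h² = 0.10² + 0.15² + (-0.47)² + (-0.25)² + 0.07² = 0.0100 + 0.0225 + 0.2209 + 0.0625 + 0.0049 = 0.3208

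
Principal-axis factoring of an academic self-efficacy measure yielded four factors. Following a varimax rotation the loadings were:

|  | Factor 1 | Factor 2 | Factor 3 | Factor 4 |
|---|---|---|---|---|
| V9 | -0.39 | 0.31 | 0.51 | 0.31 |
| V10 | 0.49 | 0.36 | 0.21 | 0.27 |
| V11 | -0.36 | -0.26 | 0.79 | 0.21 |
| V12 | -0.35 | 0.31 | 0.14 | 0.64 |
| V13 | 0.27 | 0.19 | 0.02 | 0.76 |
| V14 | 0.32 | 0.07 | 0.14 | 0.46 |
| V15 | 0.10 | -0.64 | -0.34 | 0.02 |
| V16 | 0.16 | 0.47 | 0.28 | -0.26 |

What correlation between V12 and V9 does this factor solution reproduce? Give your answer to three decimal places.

0.502

r̂ = Σ λ_i·λ_j across factors = (-0.35)(-0.39) + (0.31)(0.31) + (0.14)(0.51) + (0.64)(0.31)
  = +0.1365 +0.0961 +0.0714 +0.1984 = 0.5024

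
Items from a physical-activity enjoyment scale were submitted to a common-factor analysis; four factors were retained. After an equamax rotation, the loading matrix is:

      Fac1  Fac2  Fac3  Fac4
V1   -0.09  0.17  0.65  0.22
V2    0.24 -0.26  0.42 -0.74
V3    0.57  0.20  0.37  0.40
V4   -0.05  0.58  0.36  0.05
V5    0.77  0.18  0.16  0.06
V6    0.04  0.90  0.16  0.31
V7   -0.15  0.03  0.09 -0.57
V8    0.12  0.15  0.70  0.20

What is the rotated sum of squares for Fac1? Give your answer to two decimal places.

SS loadings for Fac1 = (-0.09)² + 0.24² + 0.57² + (-0.05)² + 0.77² + 0.04² + (-0.15)² + 0.12² = 0.0081 + 0.0576 + 0.3249 + 0.0025 + 0.5929 + 0.0016 + 0.0225 + 0.0144 = 1.0245

1.02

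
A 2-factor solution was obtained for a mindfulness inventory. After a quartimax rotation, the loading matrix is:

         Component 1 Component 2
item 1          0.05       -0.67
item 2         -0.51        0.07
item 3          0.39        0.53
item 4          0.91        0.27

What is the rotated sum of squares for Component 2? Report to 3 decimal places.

SS loadings for Component 2 = (-0.67)² + 0.07² + 0.53² + 0.27² = 0.4489 + 0.0049 + 0.2809 + 0.0729 = 0.8076

0.808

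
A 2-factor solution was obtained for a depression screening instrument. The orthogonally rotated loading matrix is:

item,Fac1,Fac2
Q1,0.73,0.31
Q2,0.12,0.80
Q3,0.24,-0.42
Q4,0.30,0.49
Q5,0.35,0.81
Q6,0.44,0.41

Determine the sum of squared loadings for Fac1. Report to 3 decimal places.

1.011

SS loadings for Fac1 = 0.73² + 0.12² + 0.24² + 0.30² + 0.35² + 0.44² = 0.5329 + 0.0144 + 0.0576 + 0.0900 + 0.1225 + 0.1936 = 1.0110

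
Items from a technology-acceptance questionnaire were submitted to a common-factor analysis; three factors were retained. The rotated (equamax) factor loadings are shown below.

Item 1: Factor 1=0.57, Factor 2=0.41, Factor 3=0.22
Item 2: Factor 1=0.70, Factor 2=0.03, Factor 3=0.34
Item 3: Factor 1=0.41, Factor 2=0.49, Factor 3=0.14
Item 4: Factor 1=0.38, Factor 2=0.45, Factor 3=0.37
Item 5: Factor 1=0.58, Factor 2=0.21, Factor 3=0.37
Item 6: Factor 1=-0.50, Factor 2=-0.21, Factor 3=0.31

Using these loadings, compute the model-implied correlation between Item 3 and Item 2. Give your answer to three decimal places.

r̂ = Σ λ_i·λ_j across factors = (0.41)(0.70) + (0.49)(0.03) + (0.14)(0.34)
  = +0.2870 +0.0147 +0.0476 = 0.3493

0.349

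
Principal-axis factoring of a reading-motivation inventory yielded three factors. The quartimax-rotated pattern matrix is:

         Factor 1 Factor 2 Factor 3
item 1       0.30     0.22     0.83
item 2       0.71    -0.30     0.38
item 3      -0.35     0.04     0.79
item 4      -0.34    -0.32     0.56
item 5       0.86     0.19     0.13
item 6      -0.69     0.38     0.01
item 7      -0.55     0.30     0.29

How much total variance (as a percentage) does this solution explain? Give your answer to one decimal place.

67.6%

Communalities: 0.8273, 0.7385, 0.7482, 0.5316, 0.7926, 0.6206, 0.4766; Σh² = 4.7354.
Total variance with 7 standardized items is 7, so the solution explains 4.7354/7 = 0.6765 = 67.65%.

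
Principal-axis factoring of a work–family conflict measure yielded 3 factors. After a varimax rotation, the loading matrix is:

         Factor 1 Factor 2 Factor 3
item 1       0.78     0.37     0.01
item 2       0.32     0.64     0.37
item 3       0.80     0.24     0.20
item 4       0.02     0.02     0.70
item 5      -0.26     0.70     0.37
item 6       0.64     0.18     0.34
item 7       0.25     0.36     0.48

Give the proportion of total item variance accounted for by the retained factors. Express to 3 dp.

0.614

Communalities: 0.7454, 0.6489, 0.7376, 0.4908, 0.6945, 0.5576, 0.4225; Σh² = 4.2973.
Total variance with 7 standardized items is 7, so the solution explains 4.2973/7 = 0.6139.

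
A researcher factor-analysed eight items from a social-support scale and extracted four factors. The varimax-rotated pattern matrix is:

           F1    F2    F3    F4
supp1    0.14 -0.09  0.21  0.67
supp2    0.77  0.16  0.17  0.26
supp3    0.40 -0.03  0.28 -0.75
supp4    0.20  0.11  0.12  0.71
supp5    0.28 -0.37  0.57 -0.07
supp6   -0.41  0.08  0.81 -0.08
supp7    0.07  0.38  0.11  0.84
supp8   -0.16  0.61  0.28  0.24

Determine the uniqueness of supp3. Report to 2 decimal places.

0.20

h² = 0.40² + (-0.03)² + 0.28² + (-0.75)² = 0.1600 + 0.0009 + 0.0784 + 0.5625 = 0.8018
Uniqueness u² = 1 − h² = 1 − 0.8018 = 0.1982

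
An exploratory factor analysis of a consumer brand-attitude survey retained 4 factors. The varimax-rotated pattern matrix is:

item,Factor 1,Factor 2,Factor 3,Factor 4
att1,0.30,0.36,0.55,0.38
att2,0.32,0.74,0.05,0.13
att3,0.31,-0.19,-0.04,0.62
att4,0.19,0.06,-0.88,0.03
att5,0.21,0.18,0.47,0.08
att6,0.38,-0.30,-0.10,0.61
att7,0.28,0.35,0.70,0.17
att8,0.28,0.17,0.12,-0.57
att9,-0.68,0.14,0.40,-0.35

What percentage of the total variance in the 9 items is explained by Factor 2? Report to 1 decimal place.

11.2%

SS loadings for Factor 2 = 0.36² + 0.74² + (-0.19)² + 0.06² + 0.18² + (-0.30)² + 0.35² + 0.17² + 0.14² = 1.0103
With 9 standardized items, total variance = 9. Proportion = 1.0103/9 = 0.1123 → 11.23%.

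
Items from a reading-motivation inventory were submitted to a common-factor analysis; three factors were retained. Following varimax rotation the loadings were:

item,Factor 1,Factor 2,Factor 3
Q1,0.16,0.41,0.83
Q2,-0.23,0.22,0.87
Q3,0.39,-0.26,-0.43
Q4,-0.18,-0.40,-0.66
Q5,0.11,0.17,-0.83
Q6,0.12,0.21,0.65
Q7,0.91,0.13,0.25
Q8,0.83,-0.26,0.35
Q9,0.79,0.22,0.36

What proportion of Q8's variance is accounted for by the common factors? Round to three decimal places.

h² = 0.83² + (-0.26)² + 0.35² = 0.6889 + 0.0676 + 0.1225 = 0.8790

0.879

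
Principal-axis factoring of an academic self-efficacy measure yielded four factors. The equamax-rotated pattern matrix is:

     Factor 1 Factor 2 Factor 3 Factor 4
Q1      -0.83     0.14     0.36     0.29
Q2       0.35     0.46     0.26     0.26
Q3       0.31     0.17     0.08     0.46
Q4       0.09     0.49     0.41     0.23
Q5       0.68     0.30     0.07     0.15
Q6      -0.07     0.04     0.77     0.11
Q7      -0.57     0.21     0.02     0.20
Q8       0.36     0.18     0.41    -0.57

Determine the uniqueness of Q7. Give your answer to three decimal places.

h² = (-0.57)² + 0.21² + 0.02² + 0.20² = 0.3249 + 0.0441 + 0.0004 + 0.0400 = 0.4094
Uniqueness u² = 1 − h² = 1 − 0.4094 = 0.5906

0.591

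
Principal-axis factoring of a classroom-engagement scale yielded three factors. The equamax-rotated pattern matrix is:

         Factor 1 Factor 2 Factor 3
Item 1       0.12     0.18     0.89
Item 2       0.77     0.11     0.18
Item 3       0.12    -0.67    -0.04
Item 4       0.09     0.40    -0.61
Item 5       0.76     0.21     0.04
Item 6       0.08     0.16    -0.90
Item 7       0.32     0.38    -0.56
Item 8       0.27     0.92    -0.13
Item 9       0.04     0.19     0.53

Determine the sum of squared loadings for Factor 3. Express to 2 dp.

SS loadings for Factor 3 = 0.89² + 0.18² + (-0.04)² + (-0.61)² + 0.04² + (-0.90)² + (-0.56)² + (-0.13)² + 0.53² = 0.7921 + 0.0324 + 0.0016 + 0.3721 + 0.0016 + 0.8100 + 0.3136 + 0.0169 + 0.2809 = 2.6212

2.62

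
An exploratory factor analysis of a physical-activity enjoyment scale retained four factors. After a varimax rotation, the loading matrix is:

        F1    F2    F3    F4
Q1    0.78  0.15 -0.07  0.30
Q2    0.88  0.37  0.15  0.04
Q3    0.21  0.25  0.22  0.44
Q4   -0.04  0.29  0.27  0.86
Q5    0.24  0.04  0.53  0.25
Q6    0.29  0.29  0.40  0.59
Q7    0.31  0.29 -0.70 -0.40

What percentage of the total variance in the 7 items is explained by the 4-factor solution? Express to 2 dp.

Communalities: 0.7258, 0.9354, 0.3486, 0.8982, 0.4026, 0.6763, 0.8302; Σh² = 4.8171.
Total variance with 7 standardized items is 7, so the solution explains 4.8171/7 = 0.6882 = 68.82%.

68.82%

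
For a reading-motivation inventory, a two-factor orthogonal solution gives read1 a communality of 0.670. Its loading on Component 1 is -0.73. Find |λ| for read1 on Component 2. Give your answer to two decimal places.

Under orthogonal rotation h² = Σλ², so λ_Component 2² = h² − (0.5329) = 0.670 − 0.5329 = 0.1371.
|λ| = √0.1371 = 0.3703.

0.37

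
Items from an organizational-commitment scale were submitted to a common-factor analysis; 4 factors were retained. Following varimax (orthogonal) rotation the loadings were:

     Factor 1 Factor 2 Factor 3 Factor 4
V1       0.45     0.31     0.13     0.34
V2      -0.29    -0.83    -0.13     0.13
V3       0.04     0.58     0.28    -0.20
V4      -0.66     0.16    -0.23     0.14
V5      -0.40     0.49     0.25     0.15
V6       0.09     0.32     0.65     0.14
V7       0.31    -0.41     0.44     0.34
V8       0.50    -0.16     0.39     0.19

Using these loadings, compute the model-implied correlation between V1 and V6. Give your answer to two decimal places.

0.27

r̂ = Σ λ_i·λ_j across factors = (0.45)(0.09) + (0.31)(0.32) + (0.13)(0.65) + (0.34)(0.14)
  = +0.0405 +0.0992 +0.0845 +0.0476 = 0.2718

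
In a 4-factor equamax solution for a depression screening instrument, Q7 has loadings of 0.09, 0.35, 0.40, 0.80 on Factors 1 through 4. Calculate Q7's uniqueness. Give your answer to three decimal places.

h² = 0.09² + 0.35² + 0.40² + 0.80² = 0.0081 + 0.1225 + 0.1600 + 0.6400 = 0.9306
Uniqueness u² = 1 − h² = 1 − 0.9306 = 0.0694

0.069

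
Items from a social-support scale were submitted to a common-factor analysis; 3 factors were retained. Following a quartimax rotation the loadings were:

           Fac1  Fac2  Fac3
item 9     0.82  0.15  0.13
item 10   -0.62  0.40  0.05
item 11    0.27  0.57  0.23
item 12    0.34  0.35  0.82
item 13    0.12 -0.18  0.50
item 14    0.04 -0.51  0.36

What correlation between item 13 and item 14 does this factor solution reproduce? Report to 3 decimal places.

r̂ = Σ λ_i·λ_j across factors = (0.12)(0.04) + (-0.18)(-0.51) + (0.50)(0.36)
  = +0.0048 +0.0918 +0.1800 = 0.2766

0.277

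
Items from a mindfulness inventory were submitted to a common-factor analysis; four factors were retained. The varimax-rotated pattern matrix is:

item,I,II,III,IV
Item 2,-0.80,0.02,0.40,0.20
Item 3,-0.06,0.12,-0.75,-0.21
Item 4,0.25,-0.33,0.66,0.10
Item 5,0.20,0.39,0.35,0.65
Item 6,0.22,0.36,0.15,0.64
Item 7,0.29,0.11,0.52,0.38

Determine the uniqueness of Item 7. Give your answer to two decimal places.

0.49

h² = 0.29² + 0.11² + 0.52² + 0.38² = 0.0841 + 0.0121 + 0.2704 + 0.1444 = 0.5110
Uniqueness u² = 1 − h² = 1 − 0.5110 = 0.4890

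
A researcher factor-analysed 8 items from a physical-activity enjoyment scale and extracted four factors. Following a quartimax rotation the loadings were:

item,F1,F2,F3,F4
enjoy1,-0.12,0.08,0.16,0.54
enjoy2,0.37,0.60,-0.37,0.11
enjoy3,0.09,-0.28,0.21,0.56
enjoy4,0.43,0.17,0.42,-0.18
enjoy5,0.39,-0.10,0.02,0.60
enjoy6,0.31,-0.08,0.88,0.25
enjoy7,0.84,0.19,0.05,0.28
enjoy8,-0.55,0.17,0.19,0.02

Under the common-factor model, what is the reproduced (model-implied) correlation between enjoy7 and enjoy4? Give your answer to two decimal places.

r̂ = Σ λ_i·λ_j across factors = (0.84)(0.43) + (0.19)(0.17) + (0.05)(0.42) + (0.28)(-0.18)
  = +0.3612 +0.0323 +0.0210 -0.0504 = 0.3641

0.36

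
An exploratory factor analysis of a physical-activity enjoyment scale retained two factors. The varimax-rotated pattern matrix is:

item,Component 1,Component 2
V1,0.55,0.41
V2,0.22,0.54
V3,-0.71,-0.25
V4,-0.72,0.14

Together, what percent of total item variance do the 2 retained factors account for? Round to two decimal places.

SS loadings by factor: 1.3734, 0.5418; total = 1.9152.
Total variance with 4 standardized items is 4, so the solution explains 1.9152/4 = 0.4788 = 47.88%.

47.88%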